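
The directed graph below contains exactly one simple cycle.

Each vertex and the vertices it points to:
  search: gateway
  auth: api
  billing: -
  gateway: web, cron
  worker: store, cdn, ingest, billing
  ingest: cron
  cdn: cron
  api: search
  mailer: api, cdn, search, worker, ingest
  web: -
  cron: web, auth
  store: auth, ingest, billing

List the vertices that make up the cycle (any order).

api, auth, cron, search, gateway

DFS with gray/black marking from api:
api gray
  search gray
    gateway gray
      web gray
      web black
      cron gray
        cron→web: web black — skip
        auth gray
          auth→api: api is gray → back edge
Back edge closes the cycle api → search → gateway → cron → auth → api; its vertices are {api, auth, cron, search, gateway}.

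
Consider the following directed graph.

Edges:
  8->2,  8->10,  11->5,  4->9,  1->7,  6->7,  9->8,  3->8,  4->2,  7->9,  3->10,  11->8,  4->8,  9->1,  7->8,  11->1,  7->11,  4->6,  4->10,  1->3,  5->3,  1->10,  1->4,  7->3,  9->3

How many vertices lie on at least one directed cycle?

A vertex is on a directed cycle iff it belongs to a strongly connected component of size ≥ 2 (or has a self-loop).
The vertices on cycles are {1, 4, 6, 7, 9, 11} — 6 in total.

6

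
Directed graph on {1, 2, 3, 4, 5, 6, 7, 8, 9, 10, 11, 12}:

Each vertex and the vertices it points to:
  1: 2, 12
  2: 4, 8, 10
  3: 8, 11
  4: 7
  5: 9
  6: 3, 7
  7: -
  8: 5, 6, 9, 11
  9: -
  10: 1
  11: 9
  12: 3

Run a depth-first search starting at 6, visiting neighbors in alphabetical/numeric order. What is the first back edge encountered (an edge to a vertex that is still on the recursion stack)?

DFS from 6 (visiting neighbors in alphabetical/numeric order); mark gray on enter, black on exit:
6 gray
  3 gray
    8 gray
      5 gray
        9 gray
        9 black
      5 black
      8→6: 6 is gray → back edge
First back edge: 8 → 6.

8->6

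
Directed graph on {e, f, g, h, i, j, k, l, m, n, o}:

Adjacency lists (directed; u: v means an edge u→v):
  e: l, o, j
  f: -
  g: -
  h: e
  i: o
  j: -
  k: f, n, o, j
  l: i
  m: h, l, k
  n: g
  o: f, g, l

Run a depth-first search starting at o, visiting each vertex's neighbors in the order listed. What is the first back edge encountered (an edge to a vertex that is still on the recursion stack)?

i->o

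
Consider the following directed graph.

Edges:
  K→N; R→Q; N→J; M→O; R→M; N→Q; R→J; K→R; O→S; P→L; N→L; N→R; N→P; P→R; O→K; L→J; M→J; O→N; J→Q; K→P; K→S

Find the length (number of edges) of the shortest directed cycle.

4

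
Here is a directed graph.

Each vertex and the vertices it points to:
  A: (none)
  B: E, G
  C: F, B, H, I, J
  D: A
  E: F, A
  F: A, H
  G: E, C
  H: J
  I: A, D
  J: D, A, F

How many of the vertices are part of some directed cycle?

A vertex is on a directed cycle iff it belongs to a strongly connected component of size ≥ 2 (or has a self-loop).
The vertices on cycles are {B, C, F, G, H, J} — 6 in total.

6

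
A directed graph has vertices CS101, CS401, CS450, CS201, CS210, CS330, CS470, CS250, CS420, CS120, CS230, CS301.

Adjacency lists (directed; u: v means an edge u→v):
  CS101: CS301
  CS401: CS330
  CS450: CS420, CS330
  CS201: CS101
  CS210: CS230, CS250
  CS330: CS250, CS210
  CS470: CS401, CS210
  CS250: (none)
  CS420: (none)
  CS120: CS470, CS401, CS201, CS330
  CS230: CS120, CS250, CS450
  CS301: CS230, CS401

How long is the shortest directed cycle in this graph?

4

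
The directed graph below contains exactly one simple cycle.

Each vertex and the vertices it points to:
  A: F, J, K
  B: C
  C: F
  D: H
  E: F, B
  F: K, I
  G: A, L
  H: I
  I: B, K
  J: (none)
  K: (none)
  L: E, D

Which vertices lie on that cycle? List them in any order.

DFS with gray/black marking from B:
B gray
  C gray
    F gray
      K gray
      K black
      I gray
        I→B: B is gray → back edge
Back edge closes the cycle B → C → F → I → B; its vertices are {B, C, F, I}.

B, C, F, I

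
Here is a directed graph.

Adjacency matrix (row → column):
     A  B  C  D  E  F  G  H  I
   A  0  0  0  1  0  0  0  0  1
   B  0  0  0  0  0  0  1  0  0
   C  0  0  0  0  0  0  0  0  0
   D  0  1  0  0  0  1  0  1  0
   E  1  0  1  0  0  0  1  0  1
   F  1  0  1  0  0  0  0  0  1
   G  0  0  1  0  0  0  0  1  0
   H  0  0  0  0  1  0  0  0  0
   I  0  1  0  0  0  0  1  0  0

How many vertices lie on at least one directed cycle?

A vertex is on a directed cycle iff it belongs to a strongly connected component of size ≥ 2 (or has a self-loop).
The vertices on cycles are {A, B, D, E, F, G, H, I} — 8 in total.

8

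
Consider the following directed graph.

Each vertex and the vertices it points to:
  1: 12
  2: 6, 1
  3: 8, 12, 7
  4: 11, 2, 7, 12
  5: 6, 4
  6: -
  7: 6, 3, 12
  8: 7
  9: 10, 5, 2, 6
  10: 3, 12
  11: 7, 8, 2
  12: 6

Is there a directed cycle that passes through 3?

Yes

3 is on a cycle iff 3 can reach itself via ≥1 edge.
3 → 7 → 3 — yes.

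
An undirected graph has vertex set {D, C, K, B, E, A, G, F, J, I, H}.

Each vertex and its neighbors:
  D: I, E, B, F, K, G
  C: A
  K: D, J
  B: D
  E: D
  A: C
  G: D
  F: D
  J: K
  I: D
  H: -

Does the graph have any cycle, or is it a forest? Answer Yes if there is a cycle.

DFS, tracking each vertex's parent; an edge to a visited non-parent vertex closes a cycle.
Start from H:
visit H (parent –)
visit D (parent –)
  visit I (parent D)
    I–D: parent, skip
  visit E (parent D)
    E–D: parent, skip
  visit B (parent D)
    B–D: parent, skip
  visit F (parent D)
    F–D: parent, skip
  visit K (parent D)
    K–D: parent, skip
    visit J (parent K)
      J–K: parent, skip
  visit G (parent D)
    G–D: parent, skip
visit C (parent –)
  visit A (parent C)
    A–C: parent, skip
No non-parent visited neighbor found — the graph is a forest.

No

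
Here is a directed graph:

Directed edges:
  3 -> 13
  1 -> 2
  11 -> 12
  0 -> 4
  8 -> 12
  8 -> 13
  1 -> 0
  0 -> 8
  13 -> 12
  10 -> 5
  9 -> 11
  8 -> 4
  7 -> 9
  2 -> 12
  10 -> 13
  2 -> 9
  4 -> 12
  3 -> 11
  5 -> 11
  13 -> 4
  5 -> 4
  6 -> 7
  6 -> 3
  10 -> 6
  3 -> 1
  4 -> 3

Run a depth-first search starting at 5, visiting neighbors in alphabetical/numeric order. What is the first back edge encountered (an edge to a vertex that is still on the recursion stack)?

0→4

DFS from 5 (visiting neighbors in alphabetical/numeric order); mark gray on enter, black on exit:
5 gray
  4 gray
    3 gray
      1 gray
        0 gray
          0→4: 4 is gray → back edge
First back edge: 0 → 4.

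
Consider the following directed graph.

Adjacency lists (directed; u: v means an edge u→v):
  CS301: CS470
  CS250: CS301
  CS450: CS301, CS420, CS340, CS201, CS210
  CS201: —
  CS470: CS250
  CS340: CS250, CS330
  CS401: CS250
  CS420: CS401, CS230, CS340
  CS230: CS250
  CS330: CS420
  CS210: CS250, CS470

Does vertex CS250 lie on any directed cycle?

Yes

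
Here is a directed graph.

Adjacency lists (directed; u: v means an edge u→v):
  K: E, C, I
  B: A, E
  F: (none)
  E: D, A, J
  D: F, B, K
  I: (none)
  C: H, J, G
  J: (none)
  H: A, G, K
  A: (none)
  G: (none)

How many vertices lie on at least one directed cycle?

A vertex is on a directed cycle iff it belongs to a strongly connected component of size ≥ 2 (or has a self-loop).
The vertices on cycles are {B, C, D, E, H, K} — 6 in total.

6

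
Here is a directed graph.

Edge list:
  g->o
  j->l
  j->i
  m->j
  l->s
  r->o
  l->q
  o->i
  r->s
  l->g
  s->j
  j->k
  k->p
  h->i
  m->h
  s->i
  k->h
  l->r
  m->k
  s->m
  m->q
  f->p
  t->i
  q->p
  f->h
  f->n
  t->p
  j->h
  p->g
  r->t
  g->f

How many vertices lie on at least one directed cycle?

8

A vertex is on a directed cycle iff it belongs to a strongly connected component of size ≥ 2 (or has a self-loop).
The vertices on cycles are {f, g, j, l, m, p, r, s} — 8 in total.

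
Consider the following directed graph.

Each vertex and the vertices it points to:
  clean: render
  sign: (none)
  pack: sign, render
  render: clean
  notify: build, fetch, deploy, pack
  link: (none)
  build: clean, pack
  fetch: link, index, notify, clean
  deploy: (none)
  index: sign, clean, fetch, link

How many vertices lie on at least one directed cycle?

A vertex is on a directed cycle iff it belongs to a strongly connected component of size ≥ 2 (or has a self-loop).
The vertices on cycles are {clean, fetch, index, notify, render} — 5 in total.

5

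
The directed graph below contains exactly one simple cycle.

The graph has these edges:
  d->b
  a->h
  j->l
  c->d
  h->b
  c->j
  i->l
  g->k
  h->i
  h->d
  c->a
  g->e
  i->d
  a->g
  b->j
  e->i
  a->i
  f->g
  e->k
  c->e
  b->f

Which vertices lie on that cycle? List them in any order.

DFS with gray/black marking from g:
g gray
  k gray
  k black
  e gray
    i gray
      d gray
        b gray
          j gray
            l gray
            l black
          j black
          f gray
            f→g: g is gray → back edge
Back edge closes the cycle g → e → i → d → b → f → g; its vertices are {b, d, e, f, g, i}.

b, d, e, f, g, i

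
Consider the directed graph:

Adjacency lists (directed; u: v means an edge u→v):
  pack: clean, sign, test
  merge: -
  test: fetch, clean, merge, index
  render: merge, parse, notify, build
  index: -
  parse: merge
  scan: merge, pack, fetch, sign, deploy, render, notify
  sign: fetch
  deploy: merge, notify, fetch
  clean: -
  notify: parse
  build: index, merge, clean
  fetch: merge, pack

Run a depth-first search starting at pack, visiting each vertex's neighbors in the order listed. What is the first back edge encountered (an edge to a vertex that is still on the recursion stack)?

DFS from pack (visiting each vertex's neighbors in the order listed); mark gray on enter, black on exit:
pack gray
  clean gray
  clean black
  sign gray
    fetch gray
      merge gray
      merge black
      fetch→pack: pack is gray → back edge
First back edge: fetch → pack.

fetch->pack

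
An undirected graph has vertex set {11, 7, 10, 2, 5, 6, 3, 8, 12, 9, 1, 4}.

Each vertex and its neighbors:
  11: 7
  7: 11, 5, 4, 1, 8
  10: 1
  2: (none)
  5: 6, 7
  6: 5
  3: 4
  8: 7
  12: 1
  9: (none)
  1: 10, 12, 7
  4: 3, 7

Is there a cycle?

No

DFS, tracking each vertex's parent; an edge to a visited non-parent vertex closes a cycle.
Start from 2:
visit 2 (parent –)
visit 11 (parent –)
  visit 7 (parent 11)
    7–11: parent, skip
    visit 5 (parent 7)
      visit 6 (parent 5)
        6–5: parent, skip
      5–7: parent, skip
    visit 4 (parent 7)
      visit 3 (parent 4)
        3–4: parent, skip
      4–7: parent, skip
    visit 1 (parent 7)
      visit 10 (parent 1)
        10–1: parent, skip
      visit 12 (parent 1)
        12–1: parent, skip
      1–7: parent, skip
    visit 8 (parent 7)
      8–7: parent, skip
visit 9 (parent –)
No non-parent visited neighbor found — the graph is a forest.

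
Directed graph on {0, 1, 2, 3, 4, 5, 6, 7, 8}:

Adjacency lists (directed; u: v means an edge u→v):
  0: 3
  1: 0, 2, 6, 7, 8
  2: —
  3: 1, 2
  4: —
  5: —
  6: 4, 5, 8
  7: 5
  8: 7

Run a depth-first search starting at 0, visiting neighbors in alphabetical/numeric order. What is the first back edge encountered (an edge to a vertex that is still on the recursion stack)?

1→0

DFS from 0 (visiting neighbors in alphabetical/numeric order); mark gray on enter, black on exit:
0 gray
  3 gray
    1 gray
      1→0: 0 is gray → back edge
First back edge: 1 → 0.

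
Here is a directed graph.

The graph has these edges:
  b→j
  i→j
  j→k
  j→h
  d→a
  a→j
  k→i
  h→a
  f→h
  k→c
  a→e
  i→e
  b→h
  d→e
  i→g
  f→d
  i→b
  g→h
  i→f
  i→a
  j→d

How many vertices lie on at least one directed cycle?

9

A vertex is on a directed cycle iff it belongs to a strongly connected component of size ≥ 2 (or has a self-loop).
The vertices on cycles are {a, b, d, f, g, h, i, j, k} — 9 in total.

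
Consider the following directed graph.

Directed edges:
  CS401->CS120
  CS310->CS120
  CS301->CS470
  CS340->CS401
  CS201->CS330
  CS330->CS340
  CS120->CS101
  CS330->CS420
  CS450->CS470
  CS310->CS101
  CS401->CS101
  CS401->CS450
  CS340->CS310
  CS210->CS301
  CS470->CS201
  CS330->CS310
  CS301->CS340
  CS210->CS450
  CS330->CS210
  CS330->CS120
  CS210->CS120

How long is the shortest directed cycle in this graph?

For each vertex v, BFS finds the shortest path from v back to v.
The shortest such closed walk is CS330 → CS210 → CS301 → CS470 → CS201 → CS330, length 5.

5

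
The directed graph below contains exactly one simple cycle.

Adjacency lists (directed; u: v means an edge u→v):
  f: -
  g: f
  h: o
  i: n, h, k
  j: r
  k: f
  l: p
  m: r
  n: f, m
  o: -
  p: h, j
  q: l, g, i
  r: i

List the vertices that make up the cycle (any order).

i, m, n, r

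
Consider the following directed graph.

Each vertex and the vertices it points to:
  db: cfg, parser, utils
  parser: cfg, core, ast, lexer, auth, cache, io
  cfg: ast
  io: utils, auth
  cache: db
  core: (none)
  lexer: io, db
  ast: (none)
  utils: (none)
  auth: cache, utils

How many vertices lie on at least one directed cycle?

6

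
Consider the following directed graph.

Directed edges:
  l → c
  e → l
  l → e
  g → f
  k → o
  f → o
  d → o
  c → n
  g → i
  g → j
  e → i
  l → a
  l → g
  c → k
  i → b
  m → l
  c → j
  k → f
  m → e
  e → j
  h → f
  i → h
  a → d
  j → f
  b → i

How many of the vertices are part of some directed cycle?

A vertex is on a directed cycle iff it belongs to a strongly connected component of size ≥ 2 (or has a self-loop).
The vertices on cycles are {b, e, i, l} — 4 in total.

4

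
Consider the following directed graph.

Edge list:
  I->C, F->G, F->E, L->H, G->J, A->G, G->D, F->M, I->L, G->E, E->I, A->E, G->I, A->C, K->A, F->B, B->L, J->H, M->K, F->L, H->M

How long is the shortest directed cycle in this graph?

6

For each vertex v, BFS finds the shortest path from v back to v.
The shortest such closed walk is M → K → A → G → J → H → M, length 6.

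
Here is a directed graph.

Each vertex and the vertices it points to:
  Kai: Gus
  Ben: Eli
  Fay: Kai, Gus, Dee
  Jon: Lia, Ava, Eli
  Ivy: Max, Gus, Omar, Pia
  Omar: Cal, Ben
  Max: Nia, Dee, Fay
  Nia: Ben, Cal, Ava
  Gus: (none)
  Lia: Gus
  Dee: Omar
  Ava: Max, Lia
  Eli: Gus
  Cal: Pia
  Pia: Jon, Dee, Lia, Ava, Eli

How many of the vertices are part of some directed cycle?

9

A vertex is on a directed cycle iff it belongs to a strongly connected component of size ≥ 2 (or has a self-loop).
The vertices on cycles are {Ava, Cal, Dee, Fay, Jon, Max, Nia, Pia, Omar} — 9 in total.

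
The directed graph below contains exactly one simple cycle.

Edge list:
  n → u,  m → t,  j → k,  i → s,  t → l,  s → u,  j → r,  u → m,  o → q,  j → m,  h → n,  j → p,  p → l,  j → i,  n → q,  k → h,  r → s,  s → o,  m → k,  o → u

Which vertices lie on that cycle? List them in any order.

DFS with gray/black marking from m:
m gray
  t gray
    l gray
    l black
  t black
  k gray
    h gray
      n gray
        q gray
        q black
        u gray
          u→m: m is gray → back edge
Back edge closes the cycle m → k → h → n → u → m; its vertices are {h, k, m, n, u}.

h, k, m, n, u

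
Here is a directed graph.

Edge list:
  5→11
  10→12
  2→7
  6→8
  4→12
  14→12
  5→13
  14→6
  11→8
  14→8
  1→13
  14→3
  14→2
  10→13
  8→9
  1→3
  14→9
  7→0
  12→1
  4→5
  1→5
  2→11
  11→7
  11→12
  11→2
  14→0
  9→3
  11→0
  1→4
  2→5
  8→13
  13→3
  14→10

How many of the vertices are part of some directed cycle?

6

A vertex is on a directed cycle iff it belongs to a strongly connected component of size ≥ 2 (or has a self-loop).
The vertices on cycles are {1, 2, 4, 5, 11, 12} — 6 in total.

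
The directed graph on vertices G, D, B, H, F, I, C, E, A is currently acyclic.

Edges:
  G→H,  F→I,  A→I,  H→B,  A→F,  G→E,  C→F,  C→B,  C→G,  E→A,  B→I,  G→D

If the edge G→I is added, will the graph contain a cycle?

Adding G→I creates a cycle iff I can already reach G.
Explore from I: no path reaches G. The graph stays acyclic.

No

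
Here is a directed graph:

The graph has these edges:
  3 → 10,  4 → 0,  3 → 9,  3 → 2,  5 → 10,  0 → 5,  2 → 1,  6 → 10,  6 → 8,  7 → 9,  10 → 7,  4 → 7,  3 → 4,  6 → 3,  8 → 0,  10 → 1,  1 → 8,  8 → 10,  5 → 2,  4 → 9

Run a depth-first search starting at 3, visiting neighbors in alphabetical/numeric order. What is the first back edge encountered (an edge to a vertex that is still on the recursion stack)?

DFS from 3 (visiting neighbors in alphabetical/numeric order); mark gray on enter, black on exit:
3 gray
  2 gray
    1 gray
      8 gray
        0 gray
          5 gray
            5→2: 2 is gray → back edge
First back edge: 5 → 2.

5→2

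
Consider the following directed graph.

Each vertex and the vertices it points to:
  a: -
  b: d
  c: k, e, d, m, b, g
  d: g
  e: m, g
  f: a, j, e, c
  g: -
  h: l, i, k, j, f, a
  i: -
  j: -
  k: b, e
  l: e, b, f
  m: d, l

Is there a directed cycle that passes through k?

Yes

k is on a cycle iff k can reach itself via ≥1 edge.
k → e → m → l → f → c → k — yes.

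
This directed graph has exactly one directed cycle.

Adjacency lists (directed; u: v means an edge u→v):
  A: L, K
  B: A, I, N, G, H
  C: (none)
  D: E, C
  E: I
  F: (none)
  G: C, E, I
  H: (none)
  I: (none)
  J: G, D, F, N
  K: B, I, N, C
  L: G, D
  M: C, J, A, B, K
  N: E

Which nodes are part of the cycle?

A, B, K

DFS with gray/black marking from B:
B gray
  A gray
    L gray
      G gray
        C gray
        C black
        E gray
          I gray
          I black
        E black
        G→I: I black — skip
      G black
      D gray
        D→E: E black — skip
        D→C: C black — skip
      D black
    L black
    K gray
      K→B: B is gray → back edge
Back edge closes the cycle B → A → K → B; its vertices are {A, B, K}.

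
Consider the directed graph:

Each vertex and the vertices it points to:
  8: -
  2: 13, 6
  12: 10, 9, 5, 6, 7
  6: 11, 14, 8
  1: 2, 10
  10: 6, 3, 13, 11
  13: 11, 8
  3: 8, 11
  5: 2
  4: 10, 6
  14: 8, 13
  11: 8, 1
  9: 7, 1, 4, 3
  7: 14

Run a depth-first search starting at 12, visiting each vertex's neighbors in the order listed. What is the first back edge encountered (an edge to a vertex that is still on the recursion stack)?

13→11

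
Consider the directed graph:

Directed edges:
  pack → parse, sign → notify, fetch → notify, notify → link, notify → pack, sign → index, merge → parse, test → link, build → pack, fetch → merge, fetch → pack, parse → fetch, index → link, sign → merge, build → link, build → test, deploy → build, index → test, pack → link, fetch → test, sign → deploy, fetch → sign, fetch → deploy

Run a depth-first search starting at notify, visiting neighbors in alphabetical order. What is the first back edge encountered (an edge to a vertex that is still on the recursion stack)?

build->pack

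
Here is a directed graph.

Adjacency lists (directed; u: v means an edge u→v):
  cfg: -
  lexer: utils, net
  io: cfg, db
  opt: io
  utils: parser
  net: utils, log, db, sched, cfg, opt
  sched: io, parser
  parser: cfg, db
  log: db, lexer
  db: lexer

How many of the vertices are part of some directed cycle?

9

A vertex is on a directed cycle iff it belongs to a strongly connected component of size ≥ 2 (or has a self-loop).
The vertices on cycles are {db, io, log, net, opt, lexer, sched, utils, parser} — 9 in total.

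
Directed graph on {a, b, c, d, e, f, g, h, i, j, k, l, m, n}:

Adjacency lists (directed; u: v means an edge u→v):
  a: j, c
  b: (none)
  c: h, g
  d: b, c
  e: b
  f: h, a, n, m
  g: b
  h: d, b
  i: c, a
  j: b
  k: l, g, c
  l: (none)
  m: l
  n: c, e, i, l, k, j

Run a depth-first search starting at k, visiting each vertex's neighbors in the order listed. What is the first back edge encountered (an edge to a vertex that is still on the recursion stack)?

DFS from k (visiting each vertex's neighbors in the order listed); mark gray on enter, black on exit:
k gray
  l gray
  l black
  g gray
    b gray
    b black
  g black
  c gray
    h gray
      d gray
        d→b: b black — skip
        d→c: c is gray → back edge
First back edge: d → c.

d->c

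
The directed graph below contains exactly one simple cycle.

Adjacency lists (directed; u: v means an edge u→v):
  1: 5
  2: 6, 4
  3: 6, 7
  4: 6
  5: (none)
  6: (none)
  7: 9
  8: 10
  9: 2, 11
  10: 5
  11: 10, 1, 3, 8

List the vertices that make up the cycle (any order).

DFS with gray/black marking from 9:
9 gray
  2 gray
    6 gray
    6 black
    4 gray
      4→6: 6 black — skip
    4 black
  2 black
  11 gray
    10 gray
      5 gray
      5 black
    10 black
    1 gray
      1→5: 5 black — skip
    1 black
    3 gray
      3→6: 6 black — skip
      7 gray
        7→9: 9 is gray → back edge
Back edge closes the cycle 9 → 11 → 3 → 7 → 9; its vertices are {3, 7, 9, 11}.

3, 7, 9, 11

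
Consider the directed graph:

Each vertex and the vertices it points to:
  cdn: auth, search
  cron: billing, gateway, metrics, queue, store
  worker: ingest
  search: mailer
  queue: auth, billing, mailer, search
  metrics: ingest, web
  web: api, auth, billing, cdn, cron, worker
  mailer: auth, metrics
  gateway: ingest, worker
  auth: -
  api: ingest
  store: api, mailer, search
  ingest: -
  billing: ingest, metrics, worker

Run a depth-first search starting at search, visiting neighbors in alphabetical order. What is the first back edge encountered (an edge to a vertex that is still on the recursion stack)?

billing→metrics

DFS from search (visiting neighbors in alphabetical order); mark gray on enter, black on exit:
search gray
  mailer gray
    auth gray
    auth black
    metrics gray
      ingest gray
      ingest black
      web gray
        api gray
          api→ingest: ingest black — skip
        api black
        web→auth: auth black — skip
        billing gray
          billing→ingest: ingest black — skip
          billing→metrics: metrics is gray → back edge
First back edge: billing → metrics.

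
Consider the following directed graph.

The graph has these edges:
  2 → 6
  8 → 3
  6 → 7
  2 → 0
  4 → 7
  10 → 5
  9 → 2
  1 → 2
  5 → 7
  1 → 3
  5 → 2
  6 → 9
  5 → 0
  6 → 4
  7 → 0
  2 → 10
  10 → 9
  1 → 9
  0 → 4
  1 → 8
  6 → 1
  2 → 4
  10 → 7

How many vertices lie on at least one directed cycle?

A vertex is on a directed cycle iff it belongs to a strongly connected component of size ≥ 2 (or has a self-loop).
The vertices on cycles are {0, 1, 2, 4, 5, 6, 7, 9, 10} — 9 in total.

9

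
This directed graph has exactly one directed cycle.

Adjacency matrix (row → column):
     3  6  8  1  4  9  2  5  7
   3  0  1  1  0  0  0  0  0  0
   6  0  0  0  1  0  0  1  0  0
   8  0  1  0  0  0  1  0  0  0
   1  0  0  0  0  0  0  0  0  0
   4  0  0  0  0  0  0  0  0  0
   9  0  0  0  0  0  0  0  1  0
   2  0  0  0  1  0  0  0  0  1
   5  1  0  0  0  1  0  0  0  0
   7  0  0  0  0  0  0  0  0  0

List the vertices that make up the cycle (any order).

DFS with gray/black marking from 9:
9 gray
  5 gray
    4 gray
    4 black
    3 gray
      8 gray
        8→9: 9 is gray → back edge
Back edge closes the cycle 9 → 5 → 3 → 8 → 9; its vertices are {3, 5, 8, 9}.

3, 5, 8, 9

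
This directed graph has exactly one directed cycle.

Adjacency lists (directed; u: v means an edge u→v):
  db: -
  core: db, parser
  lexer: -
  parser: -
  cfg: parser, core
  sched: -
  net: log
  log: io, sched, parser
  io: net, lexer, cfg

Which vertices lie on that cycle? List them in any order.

DFS with gray/black marking from io:
io gray
  net gray
    log gray
      log→io: io is gray → back edge
Back edge closes the cycle io → net → log → io; its vertices are {io, log, net}.

io, log, net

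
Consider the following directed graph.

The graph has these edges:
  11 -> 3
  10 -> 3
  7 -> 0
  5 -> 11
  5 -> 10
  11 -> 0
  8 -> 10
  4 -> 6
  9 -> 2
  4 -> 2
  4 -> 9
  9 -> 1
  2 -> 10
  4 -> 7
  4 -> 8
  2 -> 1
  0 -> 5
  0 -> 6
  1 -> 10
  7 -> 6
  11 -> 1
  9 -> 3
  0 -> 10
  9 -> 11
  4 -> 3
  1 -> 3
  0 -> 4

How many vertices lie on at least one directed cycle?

6

A vertex is on a directed cycle iff it belongs to a strongly connected component of size ≥ 2 (or has a self-loop).
The vertices on cycles are {0, 4, 5, 7, 9, 11} — 6 in total.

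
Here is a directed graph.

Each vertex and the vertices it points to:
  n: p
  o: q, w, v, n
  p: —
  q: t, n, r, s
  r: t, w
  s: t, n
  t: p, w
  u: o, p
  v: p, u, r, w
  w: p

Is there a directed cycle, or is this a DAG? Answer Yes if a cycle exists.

DFS with white/gray/black marking, starting from w:
w gray
  p gray
  p black
w black
n gray
  n→p: p black — skip
n black
o gray
  q gray
    t gray
      t→p: p black — skip
      t→w: w black — skip
    t black
    q→n: n black — skip
    r gray
      r→t: t black — skip
      r→w: w black — skip
    r black
    s gray
      s→t: t black — skip
      s→n: n black — skip
    s black
  q black
  o→w: w black — skip
  v gray
    v→p: p black — skip
    u gray
      u→o: o is gray → back edge
Back edge found, so a cycle exists: o → v → u → o.

Yes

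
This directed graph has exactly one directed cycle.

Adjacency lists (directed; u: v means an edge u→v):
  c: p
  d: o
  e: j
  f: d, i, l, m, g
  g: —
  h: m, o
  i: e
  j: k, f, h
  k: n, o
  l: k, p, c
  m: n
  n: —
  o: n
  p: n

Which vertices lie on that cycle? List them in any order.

e, f, i, j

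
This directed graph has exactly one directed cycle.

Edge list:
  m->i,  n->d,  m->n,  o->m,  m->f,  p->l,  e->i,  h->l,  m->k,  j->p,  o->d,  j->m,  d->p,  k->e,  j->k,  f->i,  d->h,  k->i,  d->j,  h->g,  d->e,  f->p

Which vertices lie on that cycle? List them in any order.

d, j, m, n

DFS with gray/black marking from d:
d gray
  j gray
    p gray
      l gray
      l black
    p black
    k gray
      i gray
      i black
      e gray
        e→i: i black — skip
      e black
    k black
    m gray
      m→i: i black — skip
      m→k: k black — skip
      n gray
        n→d: d is gray → back edge
Back edge closes the cycle d → j → m → n → d; its vertices are {d, j, m, n}.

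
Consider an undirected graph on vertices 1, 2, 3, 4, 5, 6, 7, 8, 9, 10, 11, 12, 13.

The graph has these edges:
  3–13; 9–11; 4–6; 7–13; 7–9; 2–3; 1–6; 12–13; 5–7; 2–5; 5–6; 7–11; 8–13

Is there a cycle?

Yes

DFS, tracking each vertex's parent; an edge to a visited non-parent vertex closes a cycle.
Start from 12:
visit 12 (parent –)
  visit 13 (parent 12)
    visit 7 (parent 13)
      visit 9 (parent 7)
        9–7: parent, skip
        visit 11 (parent 9)
          11–9: parent, skip
          11–7: 7 visited and ≠ parent → cycle
Cycle: 7 – 9 – 11 – 7.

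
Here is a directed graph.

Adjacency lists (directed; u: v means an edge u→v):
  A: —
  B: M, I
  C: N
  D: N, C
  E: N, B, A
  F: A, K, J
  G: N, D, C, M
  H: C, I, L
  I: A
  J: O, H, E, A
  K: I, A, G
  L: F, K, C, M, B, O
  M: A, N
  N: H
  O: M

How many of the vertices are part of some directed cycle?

13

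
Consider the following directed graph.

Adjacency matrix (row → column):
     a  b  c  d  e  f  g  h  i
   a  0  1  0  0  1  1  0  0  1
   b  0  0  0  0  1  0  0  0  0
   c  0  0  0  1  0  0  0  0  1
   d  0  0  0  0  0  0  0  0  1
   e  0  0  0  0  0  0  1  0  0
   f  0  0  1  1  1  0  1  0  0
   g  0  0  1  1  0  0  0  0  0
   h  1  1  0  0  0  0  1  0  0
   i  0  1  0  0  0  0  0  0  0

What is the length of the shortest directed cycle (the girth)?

For each vertex v, BFS finds the shortest path from v back to v.
The shortest such closed walk is i → b → e → g → d → i, length 5.

5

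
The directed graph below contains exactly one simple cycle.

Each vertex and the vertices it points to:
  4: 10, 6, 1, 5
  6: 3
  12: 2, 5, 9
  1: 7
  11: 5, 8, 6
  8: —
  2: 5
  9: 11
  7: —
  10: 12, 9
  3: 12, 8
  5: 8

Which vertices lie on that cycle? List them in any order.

3, 6, 9, 11, 12

DFS with gray/black marking from 6:
6 gray
  3 gray
    12 gray
      2 gray
        5 gray
          8 gray
          8 black
        5 black
      2 black
      12→5: 5 black — skip
      9 gray
        11 gray
          11→5: 5 black — skip
          11→8: 8 black — skip
          11→6: 6 is gray → back edge
Back edge closes the cycle 6 → 3 → 12 → 9 → 11 → 6; its vertices are {3, 6, 9, 11, 12}.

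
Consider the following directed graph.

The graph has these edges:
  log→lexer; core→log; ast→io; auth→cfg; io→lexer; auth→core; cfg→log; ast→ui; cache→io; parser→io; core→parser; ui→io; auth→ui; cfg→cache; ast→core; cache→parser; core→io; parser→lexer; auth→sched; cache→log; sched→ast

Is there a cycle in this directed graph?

No

DFS with white/gray/black marking, starting from log:
log gray
  lexer gray
  lexer black
log black
io gray
  io→lexer: lexer black — skip
io black
sched gray
  ast gray
    ast→io: io black — skip
    ui gray
      ui→io: io black — skip
    ui black
    core gray
      core→io: io black — skip
      core→log: log black — skip
      parser gray
        parser→lexer: lexer black — skip
        parser→io: io black — skip
      parser black
    core black
  ast black
sched black
cache gray
  cache→io: io black — skip
  cache→log: log black — skip
  cache→parser: parser black — skip
cache black
auth gray
  cfg gray
    cfg→log: log black — skip
    cfg→cache: cache black — skip
  cfg black
  auth→core: core black — skip
  auth→ui: ui black — skip
  auth→sched: sched black — skip
auth black
Every edge goes to a white or black vertex — no back edge, so the graph is acyclic.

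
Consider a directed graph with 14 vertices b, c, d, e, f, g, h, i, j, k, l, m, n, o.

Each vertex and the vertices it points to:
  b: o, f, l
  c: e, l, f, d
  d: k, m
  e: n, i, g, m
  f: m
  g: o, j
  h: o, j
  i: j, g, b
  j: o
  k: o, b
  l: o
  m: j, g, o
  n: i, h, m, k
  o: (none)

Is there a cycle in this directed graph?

No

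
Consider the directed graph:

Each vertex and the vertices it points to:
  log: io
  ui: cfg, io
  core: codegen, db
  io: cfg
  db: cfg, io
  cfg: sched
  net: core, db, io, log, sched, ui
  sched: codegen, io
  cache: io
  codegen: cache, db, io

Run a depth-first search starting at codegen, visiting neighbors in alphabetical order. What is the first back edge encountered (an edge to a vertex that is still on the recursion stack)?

sched→codegen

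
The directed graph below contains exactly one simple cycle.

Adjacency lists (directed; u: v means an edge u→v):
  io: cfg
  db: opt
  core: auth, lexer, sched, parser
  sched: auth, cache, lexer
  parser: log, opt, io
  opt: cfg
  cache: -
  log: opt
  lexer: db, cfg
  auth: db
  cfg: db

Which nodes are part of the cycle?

db, cfg, opt

DFS with gray/black marking from db:
db gray
  opt gray
    cfg gray
      cfg→db: db is gray → back edge
Back edge closes the cycle db → opt → cfg → db; its vertices are {db, cfg, opt}.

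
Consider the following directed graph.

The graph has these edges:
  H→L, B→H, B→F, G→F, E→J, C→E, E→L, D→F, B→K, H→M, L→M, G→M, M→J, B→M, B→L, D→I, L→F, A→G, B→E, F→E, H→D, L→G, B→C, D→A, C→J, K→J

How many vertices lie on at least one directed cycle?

4

A vertex is on a directed cycle iff it belongs to a strongly connected component of size ≥ 2 (or has a self-loop).
The vertices on cycles are {E, F, G, L} — 4 in total.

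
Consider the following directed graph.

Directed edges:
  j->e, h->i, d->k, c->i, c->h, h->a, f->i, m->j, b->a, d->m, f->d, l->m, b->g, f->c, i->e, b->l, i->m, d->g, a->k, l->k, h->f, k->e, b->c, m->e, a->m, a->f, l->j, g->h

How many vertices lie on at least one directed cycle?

A vertex is on a directed cycle iff it belongs to a strongly connected component of size ≥ 2 (or has a self-loop).
The vertices on cycles are {a, c, d, f, g, h} — 6 in total.

6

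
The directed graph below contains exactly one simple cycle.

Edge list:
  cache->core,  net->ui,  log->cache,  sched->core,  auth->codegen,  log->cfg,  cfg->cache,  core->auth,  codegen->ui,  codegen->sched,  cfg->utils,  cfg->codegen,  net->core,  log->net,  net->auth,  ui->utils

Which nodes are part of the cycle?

DFS with gray/black marking from auth:
auth gray
  codegen gray
    sched gray
      core gray
        core→auth: auth is gray → back edge
Back edge closes the cycle auth → codegen → sched → core → auth; its vertices are {auth, core, sched, codegen}.

auth, core, sched, codegen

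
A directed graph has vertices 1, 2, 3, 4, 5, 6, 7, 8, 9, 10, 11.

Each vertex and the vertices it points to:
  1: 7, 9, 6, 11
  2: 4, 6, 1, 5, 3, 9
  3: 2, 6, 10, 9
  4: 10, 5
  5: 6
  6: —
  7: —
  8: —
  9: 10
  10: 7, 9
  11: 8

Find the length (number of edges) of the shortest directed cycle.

For each vertex v, BFS finds the shortest path from v back to v.
The shortest such closed walk is 3 → 2 → 3, length 2.

2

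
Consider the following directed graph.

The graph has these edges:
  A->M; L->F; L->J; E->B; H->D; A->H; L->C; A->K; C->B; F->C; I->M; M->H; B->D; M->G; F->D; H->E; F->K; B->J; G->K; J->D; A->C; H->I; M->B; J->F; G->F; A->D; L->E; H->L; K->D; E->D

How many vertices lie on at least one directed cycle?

7

A vertex is on a directed cycle iff it belongs to a strongly connected component of size ≥ 2 (or has a self-loop).
The vertices on cycles are {B, C, F, H, I, J, M} — 7 in total.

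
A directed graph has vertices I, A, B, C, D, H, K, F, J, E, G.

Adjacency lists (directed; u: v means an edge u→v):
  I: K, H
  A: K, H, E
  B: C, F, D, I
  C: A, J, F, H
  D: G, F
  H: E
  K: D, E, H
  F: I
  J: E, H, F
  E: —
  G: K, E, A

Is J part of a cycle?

No

J lies on a cycle iff there is a path from J back to itself.
Exploring from J, it never reaches itself; equivalently, its strongly connected component is a singleton.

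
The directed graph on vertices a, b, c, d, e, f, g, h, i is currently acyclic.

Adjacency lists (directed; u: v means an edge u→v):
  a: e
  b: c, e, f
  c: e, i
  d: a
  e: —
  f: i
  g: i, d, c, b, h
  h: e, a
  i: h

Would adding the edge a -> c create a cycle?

Adding a→c creates a cycle iff c can already reach a.
Path from c: c → i → h → a.
So c → … → a → c is a cycle.

Yes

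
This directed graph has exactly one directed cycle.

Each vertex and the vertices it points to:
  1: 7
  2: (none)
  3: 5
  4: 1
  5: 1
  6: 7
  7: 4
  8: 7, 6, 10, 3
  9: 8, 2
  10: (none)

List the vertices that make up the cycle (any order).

DFS with gray/black marking from 7:
7 gray
  4 gray
    1 gray
      1→7: 7 is gray → back edge
Back edge closes the cycle 7 → 4 → 1 → 7; its vertices are {1, 4, 7}.

1, 4, 7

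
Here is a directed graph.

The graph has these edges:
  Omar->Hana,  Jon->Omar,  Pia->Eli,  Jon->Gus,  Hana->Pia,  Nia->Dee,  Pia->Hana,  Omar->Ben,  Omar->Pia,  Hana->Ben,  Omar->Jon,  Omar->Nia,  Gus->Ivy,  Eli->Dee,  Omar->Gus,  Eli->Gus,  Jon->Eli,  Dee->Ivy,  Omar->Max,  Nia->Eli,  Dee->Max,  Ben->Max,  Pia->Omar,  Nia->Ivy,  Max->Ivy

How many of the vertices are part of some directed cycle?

4

A vertex is on a directed cycle iff it belongs to a strongly connected component of size ≥ 2 (or has a self-loop).
The vertices on cycles are {Jon, Pia, Hana, Omar} — 4 in total.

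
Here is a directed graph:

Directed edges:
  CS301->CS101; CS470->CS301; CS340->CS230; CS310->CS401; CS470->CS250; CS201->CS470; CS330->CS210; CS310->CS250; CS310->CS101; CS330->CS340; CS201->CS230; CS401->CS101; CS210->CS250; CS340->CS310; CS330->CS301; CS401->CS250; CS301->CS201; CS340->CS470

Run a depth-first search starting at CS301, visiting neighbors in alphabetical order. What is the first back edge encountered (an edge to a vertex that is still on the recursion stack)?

CS470→CS301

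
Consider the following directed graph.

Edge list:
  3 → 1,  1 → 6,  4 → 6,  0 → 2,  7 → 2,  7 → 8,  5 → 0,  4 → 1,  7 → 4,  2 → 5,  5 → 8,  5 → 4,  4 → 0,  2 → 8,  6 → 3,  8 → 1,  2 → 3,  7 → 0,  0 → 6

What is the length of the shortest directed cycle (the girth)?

3

For each vertex v, BFS finds the shortest path from v back to v.
The shortest such closed walk is 0 → 2 → 5 → 0, length 3.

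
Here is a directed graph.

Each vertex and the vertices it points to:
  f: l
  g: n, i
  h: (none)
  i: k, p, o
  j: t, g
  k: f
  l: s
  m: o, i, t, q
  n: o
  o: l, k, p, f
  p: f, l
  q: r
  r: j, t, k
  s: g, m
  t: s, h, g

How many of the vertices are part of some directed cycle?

14

A vertex is on a directed cycle iff it belongs to a strongly connected component of size ≥ 2 (or has a self-loop).
The vertices on cycles are {f, g, i, j, k, l, m, n, o, p, q, r, s, t} — 14 in total.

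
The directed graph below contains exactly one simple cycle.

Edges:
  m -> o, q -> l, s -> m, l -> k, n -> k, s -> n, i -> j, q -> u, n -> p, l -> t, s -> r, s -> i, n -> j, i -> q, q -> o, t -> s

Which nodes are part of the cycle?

DFS with gray/black marking from s:
s gray
  r gray
  r black
  m gray
    o gray
    o black
  m black
  i gray
    q gray
      u gray
      u black
      l gray
        t gray
          t→s: s is gray → back edge
Back edge closes the cycle s → i → q → l → t → s; its vertices are {i, l, q, s, t}.

i, l, q, s, t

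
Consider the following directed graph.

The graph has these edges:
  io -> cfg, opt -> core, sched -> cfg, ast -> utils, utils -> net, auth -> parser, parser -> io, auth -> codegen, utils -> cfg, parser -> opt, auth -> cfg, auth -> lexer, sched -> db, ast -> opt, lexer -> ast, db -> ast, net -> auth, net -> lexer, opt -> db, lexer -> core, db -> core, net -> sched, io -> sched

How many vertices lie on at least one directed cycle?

10

A vertex is on a directed cycle iff it belongs to a strongly connected component of size ≥ 2 (or has a self-loop).
The vertices on cycles are {db, io, ast, net, opt, auth, lexer, sched, utils, parser} — 10 in total.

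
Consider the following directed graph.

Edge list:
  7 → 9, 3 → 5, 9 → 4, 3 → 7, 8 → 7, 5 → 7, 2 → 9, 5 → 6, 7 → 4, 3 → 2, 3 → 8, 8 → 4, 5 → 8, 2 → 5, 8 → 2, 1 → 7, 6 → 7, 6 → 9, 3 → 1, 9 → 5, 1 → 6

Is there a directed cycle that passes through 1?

No

1 lies on a cycle iff there is a path from 1 back to itself.
Exploring from 1, it never reaches itself; equivalently, its strongly connected component is a singleton.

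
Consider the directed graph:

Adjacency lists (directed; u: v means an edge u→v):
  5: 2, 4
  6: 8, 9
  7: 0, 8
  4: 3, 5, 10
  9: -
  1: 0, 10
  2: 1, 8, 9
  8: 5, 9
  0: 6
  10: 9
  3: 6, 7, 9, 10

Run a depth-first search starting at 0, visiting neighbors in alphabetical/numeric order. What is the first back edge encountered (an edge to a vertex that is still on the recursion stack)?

1→0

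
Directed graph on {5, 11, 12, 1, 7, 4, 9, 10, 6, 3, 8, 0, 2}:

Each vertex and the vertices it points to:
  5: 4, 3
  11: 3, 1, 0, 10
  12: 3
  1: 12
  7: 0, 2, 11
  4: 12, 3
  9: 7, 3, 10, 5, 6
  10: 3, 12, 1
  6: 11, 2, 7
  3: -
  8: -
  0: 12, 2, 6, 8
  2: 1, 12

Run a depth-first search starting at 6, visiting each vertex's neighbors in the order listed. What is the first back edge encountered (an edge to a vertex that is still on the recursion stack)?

0->6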